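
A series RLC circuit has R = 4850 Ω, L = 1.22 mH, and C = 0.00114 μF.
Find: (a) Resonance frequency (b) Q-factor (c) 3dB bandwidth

Step 1 — Resonance: ω₀ = 1/√(LC) = 1/√(0.00122·1.14e-09) = 8.479e+05 rad/s.
Step 2 — f₀ = ω₀/(2π) = 1.35e+05 Hz.
Step 3 — Series Q: Q = ω₀L/R = 8.479e+05·0.00122/4850 = 0.2133.
Step 4 — Bandwidth: Δω = ω₀/Q = 3.975e+06 rad/s; BW = Δω/(2π) = 6.327e+05 Hz.

(a) f₀ = 1.35e+05 Hz  (b) Q = 0.2133  (c) BW = 6.327e+05 Hz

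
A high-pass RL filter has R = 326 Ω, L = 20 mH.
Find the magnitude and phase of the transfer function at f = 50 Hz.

Step 1 — Angular frequency: ω = 2π·50 = 314.2 rad/s.
Step 2 — Transfer function: H(jω) = jωL/(R + jωL).
Step 3 — Numerator jωL = j·6.283; denominator R + jωL = 326 + j6.283.
Step 4 — H = 0.0003713 + j0.01927.
Step 5 — Magnitude: |H| = 0.01927 (-34.3 dB); phase: φ = 88.9°.

|H| = 0.01927 (-34.3 dB), φ = 88.9°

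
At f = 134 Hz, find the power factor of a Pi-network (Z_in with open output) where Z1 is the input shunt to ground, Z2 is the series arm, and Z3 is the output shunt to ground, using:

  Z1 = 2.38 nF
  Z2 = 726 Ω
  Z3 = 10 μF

Step 1 — Angular frequency: ω = 2π·f = 2π·134 = 841.9 rad/s.
Step 2 — Component impedances:
  Z1: Z = 1/(jωC) = -j/(ω·C) = 0 - j4.99e+05 Ω
  Z2: Z = R = 726 Ω
  Z3: Z = 1/(jωC) = -j/(ω·C) = 0 - j118.8 Ω
Step 3 — With open output, the series arm Z2 and the output shunt Z3 appear in series to ground: Z2 + Z3 = 726 - j118.8 Ω.
Step 4 — Parallel with input shunt Z1: Z_in = Z1 || (Z2 + Z3) = 725.7 - j119.8 Ω = 735.5∠-9.4° Ω.
Step 5 — Power factor: PF = cos(φ) = Re(Z)/|Z| = 725.65/735.48 = 0.9866.
Step 6 — Type: Im(Z) = -119.8 ⇒ leading (phase φ = -9.4°).

PF = 0.9866 (leading, φ = -9.4°)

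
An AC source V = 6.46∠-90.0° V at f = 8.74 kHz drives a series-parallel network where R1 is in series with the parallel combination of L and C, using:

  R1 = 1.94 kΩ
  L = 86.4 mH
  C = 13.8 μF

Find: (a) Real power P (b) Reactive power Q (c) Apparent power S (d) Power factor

Step 1 — Angular frequency: ω = 2π·f = 2π·8740 = 5.492e+04 rad/s.
Step 2 — Component impedances:
  R1: Z = R = 1940 Ω
  L: Z = jωL = j·5.492e+04·0.0864 = 0 + j4745 Ω
  C: Z = 1/(jωC) = -j/(ω·C) = 0 - j1.32 Ω
Step 3 — Parallel branch: L || C = 1/(1/L + 1/C) = 0 - j1.32 Ω.
Step 4 — Series with R1: Z_total = R1 + (L || C) = 1940 - j1.32 Ω = 1940∠-0.0° Ω.
Step 5 — Source phasor: V = 6.46∠-90.0° V = 0 - j6.46 V.
Step 6 — Current: I = V / Z = 2.266e-06 - j0.00333 A = 0.00333∠-90.0° A.
Step 7 — Complex power: S = V·I* = 0.02151 - j1.464e-05 VA.
Step 8 — Real power: P = Re(S) = 0.02151 W.
Step 9 — Reactive power: Q = Im(S) = -1.464e-05 VAR.
Step 10 — Apparent power: |S| = 0.02151 VA.
Step 11 — Power factor: PF = P/|S| = 1 (leading).

(a) P = 0.02151 W  (b) Q = -1.464e-05 VAR  (c) S = 0.02151 VA  (d) PF = 1 (leading)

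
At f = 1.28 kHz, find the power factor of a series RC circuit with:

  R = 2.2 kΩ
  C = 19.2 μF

Step 1 — Angular frequency: ω = 2π·f = 2π·1280 = 8042 rad/s.
Step 2 — Component impedances:
  R: Z = R = 2200 Ω
  C: Z = 1/(jωC) = -j/(ω·C) = 0 - j6.476 Ω
Step 3 — Series combination: Z_total = R + C = 2200 - j6.476 Ω = 2200∠-0.2° Ω.
Step 4 — Power factor: PF = cos(φ) = Re(Z)/|Z| = 2200/2200 = 1.
Step 5 — Type: Im(Z) = -6.476 ⇒ leading (phase φ = -0.2°).

PF = 1 (leading, φ = -0.2°)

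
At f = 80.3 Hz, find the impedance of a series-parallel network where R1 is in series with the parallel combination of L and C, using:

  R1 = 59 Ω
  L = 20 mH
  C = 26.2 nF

Step 1 — Angular frequency: ω = 2π·f = 2π·80.3 = 504.5 rad/s.
Step 2 — Component impedances:
  R1: Z = R = 59 Ω
  L: Z = jωL = j·504.5·0.02 = 0 + j10.09 Ω
  C: Z = 1/(jωC) = -j/(ω·C) = 0 - j7.565e+04 Ω
Step 3 — Parallel branch: L || C = 1/(1/L + 1/C) = 0 + j10.09 Ω.
Step 4 — Series with R1: Z_total = R1 + (L || C) = 59 + j10.09 Ω = 59.86∠9.7° Ω.

Z = 59 + j10.09 Ω = 59.86∠9.7° Ω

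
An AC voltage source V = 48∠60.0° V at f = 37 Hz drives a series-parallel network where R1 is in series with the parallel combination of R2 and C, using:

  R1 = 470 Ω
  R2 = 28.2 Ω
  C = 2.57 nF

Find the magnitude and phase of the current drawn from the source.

Step 1 — Angular frequency: ω = 2π·f = 2π·37 = 232.5 rad/s.
Step 2 — Component impedances:
  R1: Z = R = 470 Ω
  R2: Z = R = 28.2 Ω
  C: Z = 1/(jωC) = -j/(ω·C) = 0 - j1.674e+06 Ω
Step 3 — Parallel branch: R2 || C = 1/(1/R2 + 1/C) = 28.2 - j0.0004751 Ω.
Step 4 — Series with R1: Z_total = R1 + (R2 || C) = 498.2 - j0.0004751 Ω = 498.2∠-0.0° Ω.
Step 5 — Source phasor: V = 48∠60.0° V = 24 + j41.57 V.
Step 6 — Ohm's law: I = V / Z_total = (24 + j41.57) / (498.2 - j0.0004751) = 0.04817 + j0.08344 A.
Step 7 — Convert to polar: |I| = 0.09635 A, ∠I = 60.0°.

I = 0.09635∠60.0° A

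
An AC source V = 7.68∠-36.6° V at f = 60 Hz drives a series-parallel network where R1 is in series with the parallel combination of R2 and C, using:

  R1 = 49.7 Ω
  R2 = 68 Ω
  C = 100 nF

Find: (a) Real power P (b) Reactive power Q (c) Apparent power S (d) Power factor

Step 1 — Angular frequency: ω = 2π·f = 2π·60 = 377 rad/s.
Step 2 — Component impedances:
  R1: Z = R = 49.7 Ω
  R2: Z = R = 68 Ω
  C: Z = 1/(jωC) = -j/(ω·C) = 0 - j2.653e+04 Ω
Step 3 — Parallel branch: R2 || C = 1/(1/R2 + 1/C) = 68 - j0.1743 Ω.
Step 4 — Series with R1: Z_total = R1 + (R2 || C) = 117.7 - j0.1743 Ω = 117.7∠-0.1° Ω.
Step 5 — Source phasor: V = 7.68∠-36.6° V = 6.166 - j4.579 V.
Step 6 — Current: I = V / Z = 0.05244 - j0.03883 A = 0.06525∠-36.5° A.
Step 7 — Complex power: S = V·I* = 0.5011 - j0.0007422 VA.
Step 8 — Real power: P = Re(S) = 0.5011 W.
Step 9 — Reactive power: Q = Im(S) = -0.0007422 VAR.
Step 10 — Apparent power: |S| = 0.5011 VA.
Step 11 — Power factor: PF = P/|S| = 1 (leading).

(a) P = 0.5011 W  (b) Q = -0.0007422 VAR  (c) S = 0.5011 VA  (d) PF = 1 (leading)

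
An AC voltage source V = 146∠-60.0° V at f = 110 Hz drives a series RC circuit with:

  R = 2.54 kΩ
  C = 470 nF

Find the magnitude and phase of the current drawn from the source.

Step 1 — Angular frequency: ω = 2π·f = 2π·110 = 691.2 rad/s.
Step 2 — Component impedances:
  R: Z = R = 2540 Ω
  C: Z = 1/(jωC) = -j/(ω·C) = 0 - j3078 Ω
Step 3 — Series combination: Z_total = R + C = 2540 - j3078 Ω = 3991∠-50.5° Ω.
Step 4 — Source phasor: V = 146∠-60.0° V = 73 - j126.4 V.
Step 5 — Ohm's law: I = V / Z_total = (73 - j126.4) / (2540 - j3078) = 0.03608 - j0.006054 A.
Step 6 — Convert to polar: |I| = 0.03658 A, ∠I = -9.5°.

I = 0.03658∠-9.5° A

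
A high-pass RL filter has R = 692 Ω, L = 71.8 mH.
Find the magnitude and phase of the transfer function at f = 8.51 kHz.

Step 1 — Angular frequency: ω = 2π·8510 = 5.347e+04 rad/s.
Step 2 — Transfer function: H(jω) = jωL/(R + jωL).
Step 3 — Numerator jωL = j·3839; denominator R + jωL = 692 + j3839.
Step 4 — H = 0.9685 + j0.1746.
Step 5 — Magnitude: |H| = 0.9841 (-0.1 dB); phase: φ = 10.2°.

|H| = 0.9841 (-0.1 dB), φ = 10.2°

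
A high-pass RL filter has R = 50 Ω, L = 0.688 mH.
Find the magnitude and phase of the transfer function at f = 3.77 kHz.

Step 1 — Angular frequency: ω = 2π·3770 = 2.369e+04 rad/s.
Step 2 — Transfer function: H(jω) = jωL/(R + jωL).
Step 3 — Numerator jωL = j·16.3; denominator R + jωL = 50 + j16.3.
Step 4 — H = 0.09604 + j0.2946.
Step 5 — Magnitude: |H| = 0.3099 (-10.2 dB); phase: φ = 71.9°.

|H| = 0.3099 (-10.2 dB), φ = 71.9°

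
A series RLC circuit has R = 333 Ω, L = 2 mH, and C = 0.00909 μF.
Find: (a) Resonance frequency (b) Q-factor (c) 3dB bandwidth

Step 1 — Resonance condition Im(Z)=0 gives ω₀ = 1/√(LC).
Step 2 — ω₀ = 1/√(0.002·9.09e-09) = 2.345e+05 rad/s.
Step 3 — f₀ = ω₀/(2π) = 3.733e+04 Hz.
Step 4 — Series Q: Q = ω₀L/R = 2.345e+05·0.002/333 = 1.409.
Step 5 — 3dB bandwidth: Δω = ω₀/Q = 1.665e+05 rad/s; BW = Δω/(2π) = 2.65e+04 Hz.

(a) f₀ = 3.733e+04 Hz  (b) Q = 1.409  (c) BW = 2.65e+04 Hz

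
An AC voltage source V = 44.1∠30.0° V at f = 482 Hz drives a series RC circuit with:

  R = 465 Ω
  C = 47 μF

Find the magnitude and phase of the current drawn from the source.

Step 1 — Angular frequency: ω = 2π·f = 2π·482 = 3028 rad/s.
Step 2 — Component impedances:
  R: Z = R = 465 Ω
  C: Z = 1/(jωC) = -j/(ω·C) = 0 - j7.025 Ω
Step 3 — Series combination: Z_total = R + C = 465 - j7.025 Ω = 465.1∠-0.9° Ω.
Step 4 — Source phasor: V = 44.1∠30.0° V = 38.19 + j22.05 V.
Step 5 — Ohm's law: I = V / Z_total = (38.19 + j22.05) / (465 - j7.025) = 0.0814 + j0.04865 A.
Step 6 — Convert to polar: |I| = 0.09483 A, ∠I = 30.9°.

I = 0.09483∠30.9° A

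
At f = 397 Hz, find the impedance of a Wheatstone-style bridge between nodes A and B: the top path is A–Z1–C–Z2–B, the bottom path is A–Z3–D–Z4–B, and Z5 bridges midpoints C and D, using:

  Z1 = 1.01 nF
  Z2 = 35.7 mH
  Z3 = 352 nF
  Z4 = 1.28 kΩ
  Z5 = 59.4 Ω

Step 1 — Angular frequency: ω = 2π·f = 2π·397 = 2494 rad/s.
Step 2 — Component impedances:
  Z1: Z = 1/(jωC) = -j/(ω·C) = 0 - j3.969e+05 Ω
  Z2: Z = jωL = j·2494·0.0357 = 0 + j89.05 Ω
  Z3: Z = 1/(jωC) = -j/(ω·C) = 0 - j1139 Ω
  Z4: Z = R = 1280 Ω
  Z5: Z = R = 59.4 Ω
Step 3 — Bridge requires nodal analysis (the Z5 bridge couples midpoints C and D, so the two paths cannot be reduced to a simple series/parallel combination). Setting node B to ground and injecting 1 A at node A, the 3-node admittance system at A, C, D solves to V_A = Z_AB = 61.83 - j1055 Ω = 1056∠-86.6° Ω.

Z = 61.83 - j1055 Ω = 1056∠-86.6° Ω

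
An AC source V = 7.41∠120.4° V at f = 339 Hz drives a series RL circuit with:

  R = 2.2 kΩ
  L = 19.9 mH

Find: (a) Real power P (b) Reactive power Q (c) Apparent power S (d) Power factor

Step 1 — Angular frequency: ω = 2π·f = 2π·339 = 2130 rad/s.
Step 2 — Component impedances:
  R: Z = R = 2200 Ω
  L: Z = jωL = j·2130·0.0199 = 0 + j42.39 Ω
Step 3 — Series combination: Z_total = R + L = 2200 + j42.39 Ω = 2200∠1.1° Ω.
Step 4 — Source phasor: V = 7.41∠120.4° V = -3.75 + j6.391 V.
Step 5 — Current: I = V / Z = -0.001648 + j0.002937 A = 0.003368∠119.3° A.
Step 6 — Complex power: S = V·I* = 0.02495 + j0.0004807 VA.
Step 7 — Real power: P = Re(S) = 0.02495 W.
Step 8 — Reactive power: Q = Im(S) = 0.0004807 VAR.
Step 9 — Apparent power: |S| = 0.02495 VA.
Step 10 — Power factor: PF = P/|S| = 0.9998 (lagging).

(a) P = 0.02495 W  (b) Q = 0.0004807 VAR  (c) S = 0.02495 VA  (d) PF = 0.9998 (lagging)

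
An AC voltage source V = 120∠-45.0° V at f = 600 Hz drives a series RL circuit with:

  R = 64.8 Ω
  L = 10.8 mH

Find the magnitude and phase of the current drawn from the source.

Step 1 — Angular frequency: ω = 2π·f = 2π·600 = 3770 rad/s.
Step 2 — Component impedances:
  R: Z = R = 64.8 Ω
  L: Z = jωL = j·3770·0.0108 = 0 + j40.72 Ω
Step 3 — Series combination: Z_total = R + L = 64.8 + j40.72 Ω = 76.53∠32.1° Ω.
Step 4 — Source phasor: V = 120∠-45.0° V = 84.85 - j84.85 V.
Step 5 — Ohm's law: I = V / Z_total = (84.85 - j84.85) / (64.8 + j40.72) = 0.3489 - j1.529 A.
Step 6 — Convert to polar: |I| = 1.568 A, ∠I = -77.1°.

I = 1.568∠-77.1° A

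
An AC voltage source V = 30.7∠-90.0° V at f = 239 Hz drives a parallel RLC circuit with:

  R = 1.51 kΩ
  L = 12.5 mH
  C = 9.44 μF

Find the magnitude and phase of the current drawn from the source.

Step 1 — Angular frequency: ω = 2π·f = 2π·239 = 1502 rad/s.
Step 2 — Component impedances:
  R: Z = R = 1510 Ω
  L: Z = jωL = j·1502·0.0125 = 0 + j18.77 Ω
  C: Z = 1/(jωC) = -j/(ω·C) = 0 - j70.54 Ω
Step 3 — Parallel combination: 1/Z_total = 1/R + 1/L + 1/C; Z_total = 0.4331 + j25.57 Ω = 25.57∠89.0° Ω.
Step 4 — Source phasor: V = 30.7∠-90.0° V = 0 - j30.7 V.
Step 5 — Ohm's law: I = V / Z_total = (0 - j30.7) / (0.4331 + j25.57) = -1.2 - j0.02033 A.
Step 6 — Convert to polar: |I| = 1.2 A, ∠I = -179.0°.

I = 1.2∠-179.0° A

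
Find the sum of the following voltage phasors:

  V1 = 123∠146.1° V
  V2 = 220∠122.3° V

Step 1 — Convert each phasor to rectangular form:
  V1 = 123·(cos(146.1°) + j·sin(146.1°)) = -102.1 + j68.6 V
  V2 = 220·(cos(122.3°) + j·sin(122.3°)) = -117.6 + j186 V
Step 2 — Sum components: V_total = -219.6 + j254.6 V.
Step 3 — Convert to polar: |V_total| = 336.2 V, ∠V_total = 130.8°.

V_total = 336.2∠130.8° V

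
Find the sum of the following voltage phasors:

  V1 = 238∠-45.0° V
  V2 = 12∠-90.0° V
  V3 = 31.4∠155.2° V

Step 1 — Convert each phasor to rectangular form:
  V1 = 238·(cos(-45.0°) + j·sin(-45.0°)) = 168.3 - j168.3 V
  V2 = 12·(cos(-90.0°) + j·sin(-90.0°)) = 0 - j12 V
  V3 = 31.4·(cos(155.2°) + j·sin(155.2°)) = -28.5 + j13.17 V
Step 2 — Sum components: V_total = 139.8 - j167.1 V.
Step 3 — Convert to polar: |V_total| = 217.9 V, ∠V_total = -50.1°.

V_total = 217.9∠-50.1° V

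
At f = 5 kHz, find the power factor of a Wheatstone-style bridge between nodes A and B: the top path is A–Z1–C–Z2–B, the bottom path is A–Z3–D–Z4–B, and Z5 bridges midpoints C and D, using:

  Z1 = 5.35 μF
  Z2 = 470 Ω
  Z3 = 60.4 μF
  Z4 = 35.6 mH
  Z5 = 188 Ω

Step 1 — Angular frequency: ω = 2π·f = 2π·5000 = 3.142e+04 rad/s.
Step 2 — Component impedances:
  Z1: Z = 1/(jωC) = -j/(ω·C) = 0 - j5.95 Ω
  Z2: Z = R = 470 Ω
  Z3: Z = 1/(jωC) = -j/(ω·C) = 0 - j0.527 Ω
  Z4: Z = jωL = j·3.142e+04·0.0356 = 0 + j1118 Ω
  Z5: Z = R = 188 Ω
Step 3 — Bridge requires nodal analysis (the Z5 bridge couples midpoints C and D, so the two paths cannot be reduced to a simple series/parallel combination). Setting node B to ground and injecting 1 A at node A, the 3-node admittance system at A, C, D solves to V_A = Z_AB = 403.1 + j164.5 Ω = 435.4∠22.2° Ω.
Step 4 — Power factor: PF = cos(φ) = Re(Z)/|Z| = 403.13/435.41 = 0.9259.
Step 5 — Type: Im(Z) = 164.5 ⇒ lagging (phase φ = 22.2°).

PF = 0.9259 (lagging, φ = 22.2°)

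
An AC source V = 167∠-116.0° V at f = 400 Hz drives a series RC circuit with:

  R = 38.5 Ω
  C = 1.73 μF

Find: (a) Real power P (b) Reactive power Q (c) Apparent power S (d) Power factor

Step 1 — Angular frequency: ω = 2π·f = 2π·400 = 2513 rad/s.
Step 2 — Component impedances:
  R: Z = R = 38.5 Ω
  C: Z = 1/(jωC) = -j/(ω·C) = 0 - j230 Ω
Step 3 — Series combination: Z_total = R + C = 38.5 - j230 Ω = 233.2∠-80.5° Ω.
Step 4 — Source phasor: V = 167∠-116.0° V = -73.21 - j150.1 V.
Step 5 — Current: I = V / Z = 0.583 - j0.4159 A = 0.7161∠-35.5° A.
Step 6 — Complex power: S = V·I* = 19.75 - j118 VA.
Step 7 — Real power: P = Re(S) = 19.75 W.
Step 8 — Reactive power: Q = Im(S) = -118 VAR.
Step 9 — Apparent power: |S| = 119.6 VA.
Step 10 — Power factor: PF = P/|S| = 0.1651 (leading).

(a) P = 19.75 W  (b) Q = -118 VAR  (c) S = 119.6 VA  (d) PF = 0.1651 (leading)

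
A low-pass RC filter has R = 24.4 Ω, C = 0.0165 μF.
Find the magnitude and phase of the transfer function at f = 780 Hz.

Step 1 — Angular frequency: ω = 2π·780 = 4901 rad/s.
Step 2 — Transfer function: H(jω) = 1/(1 + jωRC).
Step 3 — Denominator: 1 + jωRC = 1 + j·4901·24.4·1.65e-08 = 1 + j0.001973.
Step 4 — H = 1 - j0.001973.
Step 5 — Magnitude: |H| = 1 (-0.0 dB); phase: φ = -0.1°.

|H| = 1 (-0.0 dB), φ = -0.1°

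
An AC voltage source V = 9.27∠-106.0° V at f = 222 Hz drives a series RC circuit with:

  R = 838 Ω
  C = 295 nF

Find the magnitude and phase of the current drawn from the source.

Step 1 — Angular frequency: ω = 2π·f = 2π·222 = 1395 rad/s.
Step 2 — Component impedances:
  R: Z = R = 838 Ω
  C: Z = 1/(jωC) = -j/(ω·C) = 0 - j2430 Ω
Step 3 — Series combination: Z_total = R + C = 838 - j2430 Ω = 2571∠-71.0° Ω.
Step 4 — Source phasor: V = 9.27∠-106.0° V = -2.555 - j8.911 V.
Step 5 — Ohm's law: I = V / Z_total = (-2.555 - j8.911) / (838 - j2430) = 0.002953 - j0.00207 A.
Step 6 — Convert to polar: |I| = 0.003606 A, ∠I = -35.0°.

I = 0.003606∠-35.0° A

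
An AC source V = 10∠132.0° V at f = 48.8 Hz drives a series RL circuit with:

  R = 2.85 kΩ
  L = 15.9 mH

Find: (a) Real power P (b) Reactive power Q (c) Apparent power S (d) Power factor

Step 1 — Angular frequency: ω = 2π·f = 2π·48.8 = 306.6 rad/s.
Step 2 — Component impedances:
  R: Z = R = 2850 Ω
  L: Z = jωL = j·306.6·0.0159 = 0 + j4.875 Ω
Step 3 — Series combination: Z_total = R + L = 2850 + j4.875 Ω = 2850∠0.1° Ω.
Step 4 — Source phasor: V = 10∠132.0° V = -6.691 + j7.431 V.
Step 5 — Current: I = V / Z = -0.002343 + j0.002612 A = 0.003509∠131.9° A.
Step 6 — Complex power: S = V·I* = 0.03509 + j6.002e-05 VA.
Step 7 — Real power: P = Re(S) = 0.03509 W.
Step 8 — Reactive power: Q = Im(S) = 6.002e-05 VAR.
Step 9 — Apparent power: |S| = 0.03509 VA.
Step 10 — Power factor: PF = P/|S| = 1 (lagging).

(a) P = 0.03509 W  (b) Q = 6.002e-05 VAR  (c) S = 0.03509 VA  (d) PF = 1 (lagging)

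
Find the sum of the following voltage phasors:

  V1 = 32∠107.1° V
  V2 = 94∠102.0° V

Step 1 — Convert each phasor to rectangular form:
  V1 = 32·(cos(107.1°) + j·sin(107.1°)) = -9.409 + j30.59 V
  V2 = 94·(cos(102.0°) + j·sin(102.0°)) = -19.54 + j91.95 V
Step 2 — Sum components: V_total = -28.95 + j122.5 V.
Step 3 — Convert to polar: |V_total| = 125.9 V, ∠V_total = 103.3°.

V_total = 125.9∠103.3° V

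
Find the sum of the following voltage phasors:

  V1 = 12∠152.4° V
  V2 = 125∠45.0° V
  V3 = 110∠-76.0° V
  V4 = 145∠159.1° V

Step 1 — Convert each phasor to rectangular form:
  V1 = 12·(cos(152.4°) + j·sin(152.4°)) = -10.63 + j5.56 V
  V2 = 125·(cos(45.0°) + j·sin(45.0°)) = 88.39 + j88.39 V
  V3 = 110·(cos(-76.0°) + j·sin(-76.0°)) = 26.61 - j106.7 V
  V4 = 145·(cos(159.1°) + j·sin(159.1°)) = -135.5 + j51.73 V
Step 2 — Sum components: V_total = -31.09 + j38.94 V.
Step 3 — Convert to polar: |V_total| = 49.83 V, ∠V_total = 128.6°.

V_total = 49.83∠128.6° V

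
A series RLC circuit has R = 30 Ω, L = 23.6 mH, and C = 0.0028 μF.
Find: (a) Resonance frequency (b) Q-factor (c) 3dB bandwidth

Step 1 — Resonance: ω₀ = 1/√(LC) = 1/√(0.0236·2.8e-09) = 1.23e+05 rad/s.
Step 2 — f₀ = ω₀/(2π) = 1.958e+04 Hz.
Step 3 — Series Q: Q = ω₀L/R = 1.23e+05·0.0236/30 = 96.77.
Step 4 — Bandwidth: Δω = ω₀/Q = 1271 rad/s; BW = Δω/(2π) = 202.3 Hz.

(a) f₀ = 1.958e+04 Hz  (b) Q = 96.77  (c) BW = 202.3 Hz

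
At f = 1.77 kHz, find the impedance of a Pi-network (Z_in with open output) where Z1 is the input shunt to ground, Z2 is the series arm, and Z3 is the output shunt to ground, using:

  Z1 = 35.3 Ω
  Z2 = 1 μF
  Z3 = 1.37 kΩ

Step 1 — Angular frequency: ω = 2π·f = 2π·1770 = 1.112e+04 rad/s.
Step 2 — Component impedances:
  Z1: Z = R = 35.3 Ω
  Z2: Z = 1/(jωC) = -j/(ω·C) = 0 - j89.92 Ω
  Z3: Z = R = 1370 Ω
Step 3 — With open output, the series arm Z2 and the output shunt Z3 appear in series to ground: Z2 + Z3 = 1370 - j89.92 Ω.
Step 4 — Parallel with input shunt Z1: Z_in = Z1 || (Z2 + Z3) = 34.42 - j0.0565 Ω = 34.42∠-0.1° Ω.

Z = 34.42 - j0.0565 Ω = 34.42∠-0.1° Ω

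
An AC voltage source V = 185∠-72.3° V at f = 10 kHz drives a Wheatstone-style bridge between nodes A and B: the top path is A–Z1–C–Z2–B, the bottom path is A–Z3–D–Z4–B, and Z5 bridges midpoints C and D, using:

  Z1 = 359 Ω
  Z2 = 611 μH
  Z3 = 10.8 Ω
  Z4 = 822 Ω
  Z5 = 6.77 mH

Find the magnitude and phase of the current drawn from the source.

Step 1 — Angular frequency: ω = 2π·f = 2π·1e+04 = 6.283e+04 rad/s.
Step 2 — Component impedances:
  Z1: Z = R = 359 Ω
  Z2: Z = jωL = j·6.283e+04·0.000611 = 0 + j38.39 Ω
  Z3: Z = R = 10.8 Ω
  Z4: Z = R = 822 Ω
  Z5: Z = jωL = j·6.283e+04·0.00677 = 0 + j425.4 Ω
Step 3 — Bridge requires nodal analysis (the Z5 bridge couples midpoints C and D, so the two paths cannot be reduced to a simple series/parallel combination). Setting node B to ground and injecting 1 A at node A, the 3-node admittance system at A, C, D solves to V_A = Z_AB = 196 + j128.1 Ω = 234.2∠33.2° Ω.
Step 4 — Source phasor: V = 185∠-72.3° V = 56.25 - j176.2 V.
Step 5 — Ohm's law: I = V / Z_total = (56.25 - j176.2) / (196 + j128.1) = -0.2109 - j0.7614 A.
Step 6 — Convert to polar: |I| = 0.7901 A, ∠I = -105.5°.

I = 0.7901∠-105.5° A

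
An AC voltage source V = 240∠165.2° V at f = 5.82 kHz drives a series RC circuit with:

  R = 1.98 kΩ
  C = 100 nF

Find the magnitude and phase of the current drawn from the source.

Step 1 — Angular frequency: ω = 2π·f = 2π·5820 = 3.657e+04 rad/s.
Step 2 — Component impedances:
  R: Z = R = 1980 Ω
  C: Z = 1/(jωC) = -j/(ω·C) = 0 - j273.5 Ω
Step 3 — Series combination: Z_total = R + C = 1980 - j273.5 Ω = 1999∠-7.9° Ω.
Step 4 — Source phasor: V = 240∠165.2° V = -232 + j61.31 V.
Step 5 — Ohm's law: I = V / Z_total = (-232 + j61.31) / (1980 - j273.5) = -0.1192 + j0.0145 A.
Step 6 — Convert to polar: |I| = 0.1201 A, ∠I = 173.1°.

I = 0.1201∠173.1° A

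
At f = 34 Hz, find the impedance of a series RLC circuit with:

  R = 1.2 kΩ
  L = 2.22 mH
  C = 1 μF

Step 1 — Angular frequency: ω = 2π·f = 2π·34 = 213.6 rad/s.
Step 2 — Component impedances:
  R: Z = R = 1200 Ω
  L: Z = jωL = j·213.6·0.00222 = 0 + j0.4743 Ω
  C: Z = 1/(jωC) = -j/(ω·C) = 0 - j4681 Ω
Step 3 — Series combination: Z_total = R + L + C = 1200 - j4681 Ω = 4832∠-75.6° Ω.

Z = 1200 - j4681 Ω = 4832∠-75.6° Ω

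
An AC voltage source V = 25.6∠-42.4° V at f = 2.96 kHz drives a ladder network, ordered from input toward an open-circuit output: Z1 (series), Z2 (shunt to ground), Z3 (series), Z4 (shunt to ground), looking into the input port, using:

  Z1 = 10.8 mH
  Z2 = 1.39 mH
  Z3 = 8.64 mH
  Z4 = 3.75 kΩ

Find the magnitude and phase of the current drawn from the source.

Step 1 — Angular frequency: ω = 2π·f = 2π·2960 = 1.86e+04 rad/s.
Step 2 — Component impedances:
  Z1: Z = jωL = j·1.86e+04·0.0108 = 0 + j200.9 Ω
  Z2: Z = jωL = j·1.86e+04·0.00139 = 0 + j25.85 Ω
  Z3: Z = jωL = j·1.86e+04·0.00864 = 0 + j160.7 Ω
  Z4: Z = R = 3750 Ω
Step 3 — Ladder network (open output): work backward from the far end, alternating series and parallel combinations. Z_in = 0.1778 + j226.7 Ω = 226.7∠90.0° Ω.
Step 4 — Source phasor: V = 25.6∠-42.4° V = 18.9 - j17.26 V.
Step 5 — Ohm's law: I = V / Z_total = (18.9 - j17.26) / (0.1778 + j226.7) = -0.07608 - j0.08345 A.
Step 6 — Convert to polar: |I| = 0.1129 A, ∠I = -132.4°.

I = 0.1129∠-132.4° A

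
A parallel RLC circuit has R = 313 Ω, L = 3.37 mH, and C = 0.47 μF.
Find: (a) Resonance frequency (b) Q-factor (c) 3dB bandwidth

Step 1 — Resonance: ω₀ = 1/√(LC) = 1/√(0.00337·4.7e-07) = 2.513e+04 rad/s.
Step 2 — f₀ = ω₀/(2π) = 3999 Hz.
Step 3 — Parallel Q: Q = R/(ω₀L) = 313/(2.513e+04·0.00337) = 3.696.
Step 4 — Bandwidth: Δω = ω₀/Q = 6798 rad/s; BW = Δω/(2π) = 1082 Hz.

(a) f₀ = 3999 Hz  (b) Q = 3.696  (c) BW = 1082 Hz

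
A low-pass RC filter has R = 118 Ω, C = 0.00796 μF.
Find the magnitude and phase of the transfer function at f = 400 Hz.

Step 1 — Angular frequency: ω = 2π·400 = 2513 rad/s.
Step 2 — Transfer function: H(jω) = 1/(1 + jωRC).
Step 3 — Denominator: 1 + jωRC = 1 + j·2513·118·7.96e-09 = 1 + j0.002361.
Step 4 — H = 1 - j0.002361.
Step 5 — Magnitude: |H| = 1 (-0.0 dB); phase: φ = -0.1°.

|H| = 1 (-0.0 dB), φ = -0.1°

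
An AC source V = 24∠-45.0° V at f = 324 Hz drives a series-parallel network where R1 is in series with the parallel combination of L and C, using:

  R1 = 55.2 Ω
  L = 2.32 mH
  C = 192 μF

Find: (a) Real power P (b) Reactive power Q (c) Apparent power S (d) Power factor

Step 1 — Angular frequency: ω = 2π·f = 2π·324 = 2036 rad/s.
Step 2 — Component impedances:
  R1: Z = R = 55.2 Ω
  L: Z = jωL = j·2036·0.00232 = 0 + j4.723 Ω
  C: Z = 1/(jωC) = -j/(ω·C) = 0 - j2.558 Ω
Step 3 — Parallel branch: L || C = 1/(1/L + 1/C) = 0 - j5.582 Ω.
Step 4 — Series with R1: Z_total = R1 + (L || C) = 55.2 - j5.582 Ω = 55.48∠-5.8° Ω.
Step 5 — Source phasor: V = 24∠-45.0° V = 16.97 - j16.97 V.
Step 6 — Current: I = V / Z = 0.3351 - j0.2735 A = 0.4326∠-39.2° A.
Step 7 — Complex power: S = V·I* = 10.33 - j1.045 VA.
Step 8 — Real power: P = Re(S) = 10.33 W.
Step 9 — Reactive power: Q = Im(S) = -1.045 VAR.
Step 10 — Apparent power: |S| = 10.38 VA.
Step 11 — Power factor: PF = P/|S| = 0.9949 (leading).

(a) P = 10.33 W  (b) Q = -1.045 VAR  (c) S = 10.38 VA  (d) PF = 0.9949 (leading)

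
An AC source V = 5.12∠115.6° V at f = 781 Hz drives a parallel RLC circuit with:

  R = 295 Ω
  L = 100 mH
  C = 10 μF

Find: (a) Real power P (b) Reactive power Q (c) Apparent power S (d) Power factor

Step 1 — Angular frequency: ω = 2π·f = 2π·781 = 4907 rad/s.
Step 2 — Component impedances:
  R: Z = R = 295 Ω
  L: Z = jωL = j·4907·0.1 = 0 + j490.7 Ω
  C: Z = 1/(jωC) = -j/(ω·C) = 0 - j20.38 Ω
Step 3 — Parallel combination: 1/Z_total = 1/R + 1/L + 1/C; Z_total = 1.524 - j21.15 Ω = 21.21∠-85.9° Ω.
Step 4 — Source phasor: V = 5.12∠115.6° V = -2.212 + j4.617 V.
Step 5 — Current: I = V / Z = -0.2247 - j0.0884 A = 0.2414∠-158.5° A.
Step 6 — Complex power: S = V·I* = 0.08886 - j1.233 VA.
Step 7 — Real power: P = Re(S) = 0.08886 W.
Step 8 — Reactive power: Q = Im(S) = -1.233 VAR.
Step 9 — Apparent power: |S| = 1.236 VA.
Step 10 — Power factor: PF = P/|S| = 0.07189 (leading).

(a) P = 0.08886 W  (b) Q = -1.233 VAR  (c) S = 1.236 VA  (d) PF = 0.07189 (leading)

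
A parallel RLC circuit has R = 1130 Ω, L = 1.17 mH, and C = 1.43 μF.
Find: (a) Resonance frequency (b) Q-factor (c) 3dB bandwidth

Step 1 — Resonance: ω₀ = 1/√(LC) = 1/√(0.00117·1.43e-06) = 2.445e+04 rad/s.
Step 2 — f₀ = ω₀/(2π) = 3891 Hz.
Step 3 — Parallel Q: Q = R/(ω₀L) = 1130/(2.445e+04·0.00117) = 39.51.
Step 4 — Bandwidth: Δω = ω₀/Q = 618.9 rad/s; BW = Δω/(2π) = 98.49 Hz.

(a) f₀ = 3891 Hz  (b) Q = 39.51  (c) BW = 98.49 Hz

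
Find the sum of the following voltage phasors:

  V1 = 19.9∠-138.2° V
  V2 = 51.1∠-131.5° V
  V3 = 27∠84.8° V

Step 1 — Convert each phasor to rectangular form:
  V1 = 19.9·(cos(-138.2°) + j·sin(-138.2°)) = -14.83 - j13.26 V
  V2 = 51.1·(cos(-131.5°) + j·sin(-131.5°)) = -33.86 - j38.27 V
  V3 = 27·(cos(84.8°) + j·sin(84.8°)) = 2.447 + j26.89 V
Step 2 — Sum components: V_total = -46.25 - j24.65 V.
Step 3 — Convert to polar: |V_total| = 52.41 V, ∠V_total = -151.9°.

V_total = 52.41∠-151.9° V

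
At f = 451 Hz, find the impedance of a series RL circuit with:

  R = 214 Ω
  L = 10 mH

Step 1 — Angular frequency: ω = 2π·f = 2π·451 = 2834 rad/s.
Step 2 — Component impedances:
  R: Z = R = 214 Ω
  L: Z = jωL = j·2834·0.01 = 0 + j28.34 Ω
Step 3 — Series combination: Z_total = R + L = 214 + j28.34 Ω = 215.9∠7.5° Ω.

Z = 214 + j28.34 Ω = 215.9∠7.5° Ω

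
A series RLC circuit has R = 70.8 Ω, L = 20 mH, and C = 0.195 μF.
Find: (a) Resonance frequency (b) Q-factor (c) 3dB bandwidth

Step 1 — Resonance: ω₀ = 1/√(LC) = 1/√(0.02·1.95e-07) = 1.601e+04 rad/s.
Step 2 — f₀ = ω₀/(2π) = 2549 Hz.
Step 3 — Series Q: Q = ω₀L/R = 1.601e+04·0.02/70.8 = 4.523.
Step 4 — Bandwidth: Δω = ω₀/Q = 3540 rad/s; BW = Δω/(2π) = 563.4 Hz.

(a) f₀ = 2549 Hz  (b) Q = 4.523  (c) BW = 563.4 Hz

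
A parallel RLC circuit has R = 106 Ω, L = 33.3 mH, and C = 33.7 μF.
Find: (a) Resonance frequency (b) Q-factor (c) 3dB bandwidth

Step 1 — Resonance: ω₀ = 1/√(LC) = 1/√(0.0333·3.37e-05) = 944 rad/s.
Step 2 — f₀ = ω₀/(2π) = 150.2 Hz.
Step 3 — Parallel Q: Q = R/(ω₀L) = 106/(944·0.0333) = 3.372.
Step 4 — Bandwidth: Δω = ω₀/Q = 279.9 rad/s; BW = Δω/(2π) = 44.55 Hz.

(a) f₀ = 150.2 Hz  (b) Q = 3.372  (c) BW = 44.55 Hz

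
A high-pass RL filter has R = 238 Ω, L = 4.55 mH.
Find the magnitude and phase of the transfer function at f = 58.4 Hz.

Step 1 — Angular frequency: ω = 2π·58.4 = 366.9 rad/s.
Step 2 — Transfer function: H(jω) = jωL/(R + jωL).
Step 3 — Numerator jωL = j·1.67; denominator R + jωL = 238 + j1.67.
Step 4 — H = 4.921e-05 + j0.007015.
Step 5 — Magnitude: |H| = 0.007015 (-43.1 dB); phase: φ = 89.6°.

|H| = 0.007015 (-43.1 dB), φ = 89.6°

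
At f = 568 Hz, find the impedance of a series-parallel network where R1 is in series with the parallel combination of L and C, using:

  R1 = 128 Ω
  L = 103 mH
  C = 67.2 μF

Step 1 — Angular frequency: ω = 2π·f = 2π·568 = 3569 rad/s.
Step 2 — Component impedances:
  R1: Z = R = 128 Ω
  L: Z = jωL = j·3569·0.103 = 0 + j367.6 Ω
  C: Z = 1/(jωC) = -j/(ω·C) = 0 - j4.17 Ω
Step 3 — Parallel branch: L || C = 1/(1/L + 1/C) = 0 - j4.218 Ω.
Step 4 — Series with R1: Z_total = R1 + (L || C) = 128 - j4.218 Ω = 128.1∠-1.9° Ω.

Z = 128 - j4.218 Ω = 128.1∠-1.9° Ω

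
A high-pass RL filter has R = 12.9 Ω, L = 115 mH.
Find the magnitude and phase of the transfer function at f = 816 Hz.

Step 1 — Angular frequency: ω = 2π·816 = 5127 rad/s.
Step 2 — Transfer function: H(jω) = jωL/(R + jωL).
Step 3 — Numerator jωL = j·589.6; denominator R + jωL = 12.9 + j589.6.
Step 4 — H = 0.9995 + j0.02187.
Step 5 — Magnitude: |H| = 0.9998 (-0.0 dB); phase: φ = 1.3°.

|H| = 0.9998 (-0.0 dB), φ = 1.3°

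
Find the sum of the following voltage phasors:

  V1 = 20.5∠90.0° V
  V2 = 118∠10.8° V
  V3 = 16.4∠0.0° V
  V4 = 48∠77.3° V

Step 1 — Convert each phasor to rectangular form:
  V1 = 20.5·(cos(90.0°) + j·sin(90.0°)) = 0 + j20.5 V
  V2 = 118·(cos(10.8°) + j·sin(10.8°)) = 115.9 + j22.11 V
  V3 = 16.4·(cos(0.0°) + j·sin(0.0°)) = 16.4 V
  V4 = 48·(cos(77.3°) + j·sin(77.3°)) = 10.55 + j46.83 V
Step 2 — Sum components: V_total = 142.9 + j89.44 V.
Step 3 — Convert to polar: |V_total| = 168.5 V, ∠V_total = 32.0°.

V_total = 168.5∠32.0° V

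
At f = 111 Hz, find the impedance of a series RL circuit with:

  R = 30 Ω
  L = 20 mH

Step 1 — Angular frequency: ω = 2π·f = 2π·111 = 697.4 rad/s.
Step 2 — Component impedances:
  R: Z = R = 30 Ω
  L: Z = jωL = j·697.4·0.02 = 0 + j13.95 Ω
Step 3 — Series combination: Z_total = R + L = 30 + j13.95 Ω = 33.08∠24.9° Ω.

Z = 30 + j13.95 Ω = 33.08∠24.9° Ω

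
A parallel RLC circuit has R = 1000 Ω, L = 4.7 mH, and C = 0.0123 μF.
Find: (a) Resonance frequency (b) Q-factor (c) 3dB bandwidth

Step 1 — Resonance: ω₀ = 1/√(LC) = 1/√(0.0047·1.23e-08) = 1.315e+05 rad/s.
Step 2 — f₀ = ω₀/(2π) = 2.093e+04 Hz.
Step 3 — Parallel Q: Q = R/(ω₀L) = 1000/(1.315e+05·0.0047) = 1.618.
Step 4 — Bandwidth: Δω = ω₀/Q = 8.13e+04 rad/s; BW = Δω/(2π) = 1.294e+04 Hz.

(a) f₀ = 2.093e+04 Hz  (b) Q = 1.618  (c) BW = 1.294e+04 Hz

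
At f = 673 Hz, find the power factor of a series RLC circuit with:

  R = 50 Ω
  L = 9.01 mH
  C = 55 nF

Step 1 — Angular frequency: ω = 2π·f = 2π·673 = 4229 rad/s.
Step 2 — Component impedances:
  R: Z = R = 50 Ω
  L: Z = jωL = j·4229·0.00901 = 0 + j38.1 Ω
  C: Z = 1/(jωC) = -j/(ω·C) = 0 - j4300 Ω
Step 3 — Series combination: Z_total = R + L + C = 50 - j4262 Ω = 4262∠-89.3° Ω.
Step 4 — Power factor: PF = cos(φ) = Re(Z)/|Z| = 50/4262 = 0.01173.
Step 5 — Type: Im(Z) = -4262 ⇒ leading (phase φ = -89.3°).

PF = 0.01173 (leading, φ = -89.3°)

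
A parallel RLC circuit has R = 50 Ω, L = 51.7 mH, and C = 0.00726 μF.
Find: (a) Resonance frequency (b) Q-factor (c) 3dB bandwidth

Step 1 — Resonance: ω₀ = 1/√(LC) = 1/√(0.0517·7.26e-09) = 5.162e+04 rad/s.
Step 2 — f₀ = ω₀/(2π) = 8215 Hz.
Step 3 — Parallel Q: Q = R/(ω₀L) = 50/(5.162e+04·0.0517) = 0.01874.
Step 4 — Bandwidth: Δω = ω₀/Q = 2.755e+06 rad/s; BW = Δω/(2π) = 4.384e+05 Hz.

(a) f₀ = 8215 Hz  (b) Q = 0.01874  (c) BW = 4.384e+05 Hz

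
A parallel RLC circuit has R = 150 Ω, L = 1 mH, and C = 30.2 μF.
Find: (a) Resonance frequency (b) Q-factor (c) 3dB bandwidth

Step 1 — Resonance: ω₀ = 1/√(LC) = 1/√(0.001·3.02e-05) = 5754 rad/s.
Step 2 — f₀ = ω₀/(2π) = 915.8 Hz.
Step 3 — Parallel Q: Q = R/(ω₀L) = 150/(5754·0.001) = 26.07.
Step 4 — Bandwidth: Δω = ω₀/Q = 220.8 rad/s; BW = Δω/(2π) = 35.13 Hz.

(a) f₀ = 915.8 Hz  (b) Q = 26.07  (c) BW = 35.13 Hz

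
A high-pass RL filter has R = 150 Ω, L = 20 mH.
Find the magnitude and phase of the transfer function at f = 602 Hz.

Step 1 — Angular frequency: ω = 2π·602 = 3782 rad/s.
Step 2 — Transfer function: H(jω) = jωL/(R + jωL).
Step 3 — Numerator jωL = j·75.65; denominator R + jωL = 150 + j75.65.
Step 4 — H = 0.2028 + j0.4021.
Step 5 — Magnitude: |H| = 0.4503 (-6.9 dB); phase: φ = 63.2°.

|H| = 0.4503 (-6.9 dB), φ = 63.2°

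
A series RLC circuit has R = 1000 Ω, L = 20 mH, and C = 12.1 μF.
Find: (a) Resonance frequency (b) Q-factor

Step 1 — Resonance condition Im(Z)=0 gives ω₀ = 1/√(LC).
Step 2 — ω₀ = 1/√(0.02·1.21e-05) = 2033 rad/s.
Step 3 — f₀ = ω₀/(2π) = 323.5 Hz.
Step 4 — Series Q: Q = ω₀L/R = 2033·0.02/1000 = 0.04066.

(a) f₀ = 323.5 Hz  (b) Q = 0.04066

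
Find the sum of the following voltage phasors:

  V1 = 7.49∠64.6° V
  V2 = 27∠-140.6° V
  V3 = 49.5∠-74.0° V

Step 1 — Convert each phasor to rectangular form:
  V1 = 7.49·(cos(64.6°) + j·sin(64.6°)) = 3.213 + j6.766 V
  V2 = 27·(cos(-140.6°) + j·sin(-140.6°)) = -20.86 - j17.14 V
  V3 = 49.5·(cos(-74.0°) + j·sin(-74.0°)) = 13.64 - j47.58 V
Step 2 — Sum components: V_total = -4.007 - j57.95 V.
Step 3 — Convert to polar: |V_total| = 58.09 V, ∠V_total = -94.0°.

V_total = 58.09∠-94.0° V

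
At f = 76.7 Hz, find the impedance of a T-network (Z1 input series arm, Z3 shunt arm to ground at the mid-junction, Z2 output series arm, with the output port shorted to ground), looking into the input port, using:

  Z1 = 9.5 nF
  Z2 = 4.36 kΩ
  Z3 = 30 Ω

Step 1 — Angular frequency: ω = 2π·f = 2π·76.7 = 481.9 rad/s.
Step 2 — Component impedances:
  Z1: Z = 1/(jωC) = -j/(ω·C) = 0 - j2.184e+05 Ω
  Z2: Z = R = 4360 Ω
  Z3: Z = R = 30 Ω
Step 3 — With the output port shorted to ground, the output series arm Z2 runs from the junction to ground; the shunt arm Z3 also runs from the junction to ground. They appear in parallel: Z3 || Z2 = 29.79 Ω.
Step 4 — Series with input arm Z1: Z_in = Z1 + (Z3 || Z2) = 29.79 - j2.184e+05 Ω = 2.184e+05∠-90.0° Ω.

Z = 29.79 - j2.184e+05 Ω = 2.184e+05∠-90.0° Ω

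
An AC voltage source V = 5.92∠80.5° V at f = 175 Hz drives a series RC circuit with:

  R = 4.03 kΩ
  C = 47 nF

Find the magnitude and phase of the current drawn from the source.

Step 1 — Angular frequency: ω = 2π·f = 2π·175 = 1100 rad/s.
Step 2 — Component impedances:
  R: Z = R = 4030 Ω
  C: Z = 1/(jωC) = -j/(ω·C) = 0 - j1.935e+04 Ω
Step 3 — Series combination: Z_total = R + C = 4030 - j1.935e+04 Ω = 1.977e+04∠-78.2° Ω.
Step 4 — Source phasor: V = 5.92∠80.5° V = 0.9771 + j5.839 V.
Step 5 — Ohm's law: I = V / Z_total = (0.9771 + j5.839) / (4030 - j1.935e+04) = -0.0002791 + j0.0001086 A.
Step 6 — Convert to polar: |I| = 0.0002995 A, ∠I = 158.7°.

I = 0.0002995∠158.7° A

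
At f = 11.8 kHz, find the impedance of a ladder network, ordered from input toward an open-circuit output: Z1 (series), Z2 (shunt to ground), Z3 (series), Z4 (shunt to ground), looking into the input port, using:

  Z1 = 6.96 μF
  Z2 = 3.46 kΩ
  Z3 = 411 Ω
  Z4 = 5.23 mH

Step 1 — Angular frequency: ω = 2π·f = 2π·1.18e+04 = 7.414e+04 rad/s.
Step 2 — Component impedances:
  Z1: Z = 1/(jωC) = -j/(ω·C) = 0 - j1.938 Ω
  Z2: Z = R = 3460 Ω
  Z3: Z = R = 411 Ω
  Z4: Z = jωL = j·7.414e+04·0.00523 = 0 + j387.8 Ω
Step 3 — Ladder network (open output): work backward from the far end, alternating series and parallel combinations. Z_in = 398.1 + j304.8 Ω = 501.4∠37.4° Ω.

Z = 398.1 + j304.8 Ω = 501.4∠37.4° Ω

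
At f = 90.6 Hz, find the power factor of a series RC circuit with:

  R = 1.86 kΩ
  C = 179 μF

Step 1 — Angular frequency: ω = 2π·f = 2π·90.6 = 569.3 rad/s.
Step 2 — Component impedances:
  R: Z = R = 1860 Ω
  C: Z = 1/(jωC) = -j/(ω·C) = 0 - j9.814 Ω
Step 3 — Series combination: Z_total = R + C = 1860 - j9.814 Ω = 1860∠-0.3° Ω.
Step 4 — Power factor: PF = cos(φ) = Re(Z)/|Z| = 1860/1860 = 1.
Step 5 — Type: Im(Z) = -9.814 ⇒ leading (phase φ = -0.3°).

PF = 1 (leading, φ = -0.3°)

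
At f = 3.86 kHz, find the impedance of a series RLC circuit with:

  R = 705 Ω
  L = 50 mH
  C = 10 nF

Step 1 — Angular frequency: ω = 2π·f = 2π·3860 = 2.425e+04 rad/s.
Step 2 — Component impedances:
  R: Z = R = 705 Ω
  L: Z = jωL = j·2.425e+04·0.05 = 0 + j1213 Ω
  C: Z = 1/(jωC) = -j/(ω·C) = 0 - j4123 Ω
Step 3 — Series combination: Z_total = R + L + C = 705 - j2911 Ω = 2995∠-76.4° Ω.

Z = 705 - j2911 Ω = 2995∠-76.4° Ω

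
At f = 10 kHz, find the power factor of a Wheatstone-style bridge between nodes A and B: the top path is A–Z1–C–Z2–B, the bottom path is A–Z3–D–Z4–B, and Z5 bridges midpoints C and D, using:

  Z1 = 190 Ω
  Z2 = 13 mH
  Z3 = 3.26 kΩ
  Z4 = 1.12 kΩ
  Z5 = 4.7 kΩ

Step 1 — Angular frequency: ω = 2π·f = 2π·1e+04 = 6.283e+04 rad/s.
Step 2 — Component impedances:
  Z1: Z = R = 190 Ω
  Z2: Z = jωL = j·6.283e+04·0.013 = 0 + j816.8 Ω
  Z3: Z = R = 3260 Ω
  Z4: Z = R = 1120 Ω
  Z5: Z = R = 4700 Ω
Step 3 — Bridge requires nodal analysis (the Z5 bridge couples midpoints C and D, so the two paths cannot be reduced to a simple series/parallel combination). Setting node B to ground and injecting 1 A at node A, the 3-node admittance system at A, C, D solves to V_A = Z_AB = 368.5 + j711.2 Ω = 801∠62.6° Ω.
Step 4 — Power factor: PF = cos(φ) = Re(Z)/|Z| = 368.52/801 = 0.4601.
Step 5 — Type: Im(Z) = 711.2 ⇒ lagging (phase φ = 62.6°).

PF = 0.4601 (lagging, φ = 62.6°)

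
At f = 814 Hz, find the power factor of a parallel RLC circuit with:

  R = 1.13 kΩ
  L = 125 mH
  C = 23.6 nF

Step 1 — Angular frequency: ω = 2π·f = 2π·814 = 5115 rad/s.
Step 2 — Component impedances:
  R: Z = R = 1130 Ω
  L: Z = jωL = j·5115·0.125 = 0 + j639.3 Ω
  C: Z = 1/(jωC) = -j/(ω·C) = 0 - j8285 Ω
Step 3 — Parallel combination: 1/Z_total = 1/R + 1/L + 1/C; Z_total = 308.7 + j503.5 Ω = 590.6∠58.5° Ω.
Step 4 — Power factor: PF = cos(φ) = Re(Z)/|Z| = 308.7/590.6 = 0.5227.
Step 5 — Type: Im(Z) = 503.5 ⇒ lagging (phase φ = 58.5°).

PF = 0.5227 (lagging, φ = 58.5°)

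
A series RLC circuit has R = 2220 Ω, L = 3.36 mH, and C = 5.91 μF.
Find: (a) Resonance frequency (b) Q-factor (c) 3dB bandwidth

Step 1 — Resonance: ω₀ = 1/√(LC) = 1/√(0.00336·5.91e-06) = 7096 rad/s.
Step 2 — f₀ = ω₀/(2π) = 1129 Hz.
Step 3 — Series Q: Q = ω₀L/R = 7096·0.00336/2220 = 0.01074.
Step 4 — Bandwidth: Δω = ω₀/Q = 6.607e+05 rad/s; BW = Δω/(2π) = 1.052e+05 Hz.

(a) f₀ = 1129 Hz  (b) Q = 0.01074  (c) BW = 1.052e+05 Hz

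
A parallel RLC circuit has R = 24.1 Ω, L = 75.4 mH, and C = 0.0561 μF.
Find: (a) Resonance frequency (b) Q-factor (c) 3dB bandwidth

Step 1 — Resonance: ω₀ = 1/√(LC) = 1/√(0.0754·5.61e-08) = 1.538e+04 rad/s.
Step 2 — f₀ = ω₀/(2π) = 2447 Hz.
Step 3 — Parallel Q: Q = R/(ω₀L) = 24.1/(1.538e+04·0.0754) = 0.02079.
Step 4 — Bandwidth: Δω = ω₀/Q = 7.396e+05 rad/s; BW = Δω/(2π) = 1.177e+05 Hz.

(a) f₀ = 2447 Hz  (b) Q = 0.02079  (c) BW = 1.177e+05 Hz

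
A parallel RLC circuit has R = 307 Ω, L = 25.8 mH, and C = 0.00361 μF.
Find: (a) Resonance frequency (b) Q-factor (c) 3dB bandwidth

Step 1 — Resonance: ω₀ = 1/√(LC) = 1/√(0.0258·3.61e-09) = 1.036e+05 rad/s.
Step 2 — f₀ = ω₀/(2π) = 1.649e+04 Hz.
Step 3 — Parallel Q: Q = R/(ω₀L) = 307/(1.036e+05·0.0258) = 0.1148.
Step 4 — Bandwidth: Δω = ω₀/Q = 9.023e+05 rad/s; BW = Δω/(2π) = 1.436e+05 Hz.

(a) f₀ = 1.649e+04 Hz  (b) Q = 0.1148  (c) BW = 1.436e+05 Hz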